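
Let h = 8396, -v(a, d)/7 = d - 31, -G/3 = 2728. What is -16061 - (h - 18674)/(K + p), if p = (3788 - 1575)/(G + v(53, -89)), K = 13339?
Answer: -1573250489951/97959403 ≈ -16060.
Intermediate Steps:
G = -8184 (G = -3*2728 = -8184)
v(a, d) = 217 - 7*d (v(a, d) = -7*(d - 31) = -7*(-31 + d) = 217 - 7*d)
p = -2213/7344 (p = (3788 - 1575)/(-8184 + (217 - 7*(-89))) = 2213/(-8184 + (217 + 623)) = 2213/(-8184 + 840) = 2213/(-7344) = 2213*(-1/7344) = -2213/7344 ≈ -0.30133)
-16061 - (h - 18674)/(K + p) = -16061 - (8396 - 18674)/(13339 - 2213/7344) = -16061 - (-10278)/97959403/7344 = -16061 - (-10278)*7344/97959403 = -16061 - 1*(-75481632/97959403) = -16061 + 75481632/97959403 = -1573250489951/97959403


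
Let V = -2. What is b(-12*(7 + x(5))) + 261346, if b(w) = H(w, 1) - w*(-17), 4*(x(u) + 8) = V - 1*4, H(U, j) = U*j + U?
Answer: 261916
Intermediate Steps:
H(U, j) = U + U*j
x(u) = -19/2 (x(u) = -8 + (-2 - 1*4)/4 = -8 + (-2 - 4)/4 = -8 + (¼)*(-6) = -8 - 3/2 = -19/2)
b(w) = 19*w (b(w) = w*(1 + 1) - w*(-17) = w*2 - (-17)*w = 2*w + 17*w = 19*w)
b(-12*(7 + x(5))) + 261346 = 19*(-12*(7 - 19/2)) + 261346 = 19*(-12*(-5/2)) + 261346 = 19*30 + 261346 = 570 + 261346 = 261916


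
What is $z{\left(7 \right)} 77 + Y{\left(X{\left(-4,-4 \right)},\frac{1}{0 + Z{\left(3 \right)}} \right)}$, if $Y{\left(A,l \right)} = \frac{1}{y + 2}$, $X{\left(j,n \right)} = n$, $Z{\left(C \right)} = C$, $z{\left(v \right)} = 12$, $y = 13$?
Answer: $\frac{13861}{15} \approx 924.07$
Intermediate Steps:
$Y{\left(A,l \right)} = \frac{1}{15}$ ($Y{\left(A,l \right)} = \frac{1}{13 + 2} = \frac{1}{15}$)
$z{\left(7 \right)} 77 + Y{\left(X{\left(-4,-4 \right)},\frac{1}{0 + Z{\left(3 \right)}} \right)} = 12 \cdot 77 + \frac{1}{15} = 924 + \frac{1}{15} = \frac{13861}{15}$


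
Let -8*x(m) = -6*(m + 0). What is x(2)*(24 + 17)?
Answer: 123/2 ≈ 61.500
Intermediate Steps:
x(m) = 3*m/4 (x(m) = -(-3)*(m + 0)/4 = -(-3)*m/4 = 3*m/4)
x(2)*(24 + 17) = ((¾)*2)*(24 + 17) = (3/2)*41 = 123/2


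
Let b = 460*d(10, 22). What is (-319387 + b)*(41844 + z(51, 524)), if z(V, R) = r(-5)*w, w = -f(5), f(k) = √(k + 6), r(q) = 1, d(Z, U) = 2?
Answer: -13325933148 + 318467*√11 ≈ -1.3325e+10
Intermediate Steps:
f(k) = √(6 + k)
w = -√11 (w = -√(6 + 5) = -√11 ≈ -3.3166)
z(V, R) = -√11 (z(V, R) = 1*(-√11) = -√11)
b = 920 (b = 460*2 = 920)
(-319387 + b)*(41844 + z(51, 524)) = (-319387 + 920)*(41844 - √11) = -318467*(41844 - √11) = -13325933148 + 318467*√11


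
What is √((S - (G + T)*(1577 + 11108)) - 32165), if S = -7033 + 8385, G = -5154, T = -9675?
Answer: 6*√5224307 ≈ 13714.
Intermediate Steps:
S = 1352
√((S - (G + T)*(1577 + 11108)) - 32165) = √((1352 - (-5154 - 9675)*(1577 + 11108)) - 32165) = √((1352 - (-14829)*12685) - 32165) = √((1352 - 1*(-188105865)) - 32165) = √((1352 + 188105865) - 32165) = √(188107217 - 32165) = √188075052 = 6*√5224307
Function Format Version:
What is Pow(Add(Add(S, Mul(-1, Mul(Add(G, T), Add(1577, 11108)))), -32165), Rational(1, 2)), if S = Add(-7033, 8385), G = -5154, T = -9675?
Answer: Mul(6, Pow(5224307, Rational(1, 2))) ≈ 13714.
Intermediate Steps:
S = 1352
Pow(Add(Add(S, Mul(-1, Mul(Add(G, T), Add(1577, 11108)))), -32165), Rational(1, 2)) = Pow(Add(Add(1352, Mul(-1, Mul(Add(-5154, -9675), Add(1577, 11108)))), -32165), Rational(1, 2)) = Pow(Add(Add(1352, Mul(-1, Mul(-14829, 12685))), -32165), Rational(1, 2)) = Pow(Add(Add(1352, Mul(-1, -188105865)), -32165), Rational(1, 2)) = Pow(Add(Add(1352, 188105865), -32165), Rational(1, 2)) = Pow(Add(188107217, -32165), Rational(1, 2)) = Pow(188075052, Rational(1, 2)) = Mul(6, Pow(5224307, Rational(1, 2)))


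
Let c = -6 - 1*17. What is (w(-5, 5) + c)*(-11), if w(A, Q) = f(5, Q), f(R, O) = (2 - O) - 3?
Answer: 319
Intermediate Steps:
c = -23 (c = -6 - 17 = -23)
f(R, O) = -1 - O
w(A, Q) = -1 - Q
(w(-5, 5) + c)*(-11) = ((-1 - 1*5) - 23)*(-11) = ((-1 - 5) - 23)*(-11) = (-6 - 23)*(-11) = -29*(-11) = 319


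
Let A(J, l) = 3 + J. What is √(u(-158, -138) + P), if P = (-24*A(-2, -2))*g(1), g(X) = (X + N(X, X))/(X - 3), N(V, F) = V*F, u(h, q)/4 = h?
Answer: 4*I*√38 ≈ 24.658*I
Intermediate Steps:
u(h, q) = 4*h
N(V, F) = F*V
g(X) = (X + X²)/(-3 + X) (g(X) = (X + X*X)/(X - 3) = (X + X²)/(-3 + X))
P = 24 (P = (-24*(3 - 2))*(1*(1 + 1)/(-3 + 1)) = (-24*1)*(1*2/(-2)) = -24*(-1)*2/2 = -24*(-1) = 24)
√(u(-158, -138) + P) = √(4*(-158) + 24) = √(-632 + 24) = √(-608) = 4*I*√38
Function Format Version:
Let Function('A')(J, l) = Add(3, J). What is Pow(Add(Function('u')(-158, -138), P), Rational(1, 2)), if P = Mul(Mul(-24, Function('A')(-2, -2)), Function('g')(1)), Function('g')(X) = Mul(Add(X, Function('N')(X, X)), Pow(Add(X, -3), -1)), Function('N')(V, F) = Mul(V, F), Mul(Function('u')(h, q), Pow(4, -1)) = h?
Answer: Mul(4, I, Pow(38, Rational(1, 2))) ≈ Mul(24.658, I)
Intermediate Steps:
Function('u')(h, q) = Mul(4, h)
Function('N')(V, F) = Mul(F, V)
Function('g')(X) = Mul(Pow(Add(-3, X), -1), Add(X, Pow(X, 2))) (Function('g')(X) = Mul(Add(X, Mul(X, X)), Pow(Add(X, -3), -1)) = Mul(Add(X, Pow(X, 2)), Pow(Add(-3, X), -1)) = Mul(Pow(Add(-3, X), -1), Add(X, Pow(X, 2))))
P = 24 (P = Mul(Mul(-24, Add(3, -2)), Mul(1, Pow(Add(-3, 1), -1), Add(1, 1))) = Mul(Mul(-24, 1), Mul(1, Pow(-2, -1), 2)) = Mul(-24, Mul(1, Rational(-1, 2), 2)) = Mul(-24, -1) = 24)
Pow(Add(Function('u')(-158, -138), P), Rational(1, 2)) = Pow(Add(Mul(4, -158), 24), Rational(1, 2)) = Pow(Add(-632, 24), Rational(1, 2)) = Pow(-608, Rational(1, 2)) = Mul(4, I, Pow(38, Rational(1, 2)))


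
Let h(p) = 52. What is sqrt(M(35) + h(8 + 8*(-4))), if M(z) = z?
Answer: sqrt(87) ≈ 9.3274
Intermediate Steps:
sqrt(M(35) + h(8 + 8*(-4))) = sqrt(35 + 52) = sqrt(87)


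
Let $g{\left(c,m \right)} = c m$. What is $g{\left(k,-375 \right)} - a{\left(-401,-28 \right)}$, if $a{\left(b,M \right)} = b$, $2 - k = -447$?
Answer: $-167974$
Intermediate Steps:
$k = 449$ ($k = 2 - -447 = 2 + 447 = 449$)
$g{\left(k,-375 \right)} - a{\left(-401,-28 \right)} = 449 \left(-375\right) - -401 = -168375 + 401 = -167974$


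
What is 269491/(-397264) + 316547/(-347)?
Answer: -125846240785/137850608 ≈ -912.92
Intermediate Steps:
269491/(-397264) + 316547/(-347) = 269491*(-1/397264) + 316547*(-1/347) = -269491/397264 - 316547/347 = -125846240785/137850608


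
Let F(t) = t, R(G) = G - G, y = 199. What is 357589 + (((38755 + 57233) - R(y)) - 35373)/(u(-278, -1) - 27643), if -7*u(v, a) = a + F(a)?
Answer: 69192689606/193499 ≈ 3.5759e+5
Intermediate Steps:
R(G) = 0
u(v, a) = -2*a/7 (u(v, a) = -(a + a)/7 = -2*a/7)
357589 + (((38755 + 57233) - R(y)) - 35373)/(u(-278, -1) - 27643) = 357589 + (((38755 + 57233) - 1*0) - 35373)/(-2/7*(-1) - 27643) = 357589 + ((95988 + 0) - 35373)/(2/7 - 27643) = 357589 + (95988 - 35373)/(-193499/7) = 357589 + 60615*(-7/193499) = 357589 - 424305/193499 = 69192689606/193499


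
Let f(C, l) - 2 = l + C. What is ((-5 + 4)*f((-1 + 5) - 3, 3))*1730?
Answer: -10380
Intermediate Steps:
f(C, l) = 2 + C + l (f(C, l) = 2 + (l + C) = 2 + (C + l) = 2 + C + l)
((-5 + 4)*f((-1 + 5) - 3, 3))*1730 = ((-5 + 4)*(2 + ((-1 + 5) - 3) + 3))*1730 = -(2 + (4 - 3) + 3)*1730 = -(2 + 1 + 3)*1730 = -1*6*1730 = -6*1730 = -10380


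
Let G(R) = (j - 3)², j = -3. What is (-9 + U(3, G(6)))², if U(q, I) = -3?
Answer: 144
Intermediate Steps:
G(R) = 36 (G(R) = (-3 - 3)² = (-6)² = 36)
(-9 + U(3, G(6)))² = (-9 - 3)² = (-12)² = 144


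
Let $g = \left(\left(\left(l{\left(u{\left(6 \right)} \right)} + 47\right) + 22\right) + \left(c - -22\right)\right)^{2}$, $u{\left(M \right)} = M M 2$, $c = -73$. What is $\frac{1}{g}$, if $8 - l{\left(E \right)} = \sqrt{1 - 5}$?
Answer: $\frac{21}{14450} + \frac{13 i}{57800} \approx 0.0014533 + 0.00022491 i$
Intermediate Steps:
$u{\left(M \right)} = 2 M^{2}$ ($u{\left(M \right)} = M^{2} \cdot 2 = 2 M^{2}$)
$l{\left(E \right)} = 8 - 2 i$ ($l{\left(E \right)} = 8 - \sqrt{1 - 5} = 8 - \sqrt{-4} = 8 - 2 i$)
$g = \left(26 - 2 i\right)^{2}$ ($g = \left(\left(\left(\left(8 - 2 i\right) + 47\right) + 22\right) - 51\right)^{2} = \left(\left(\left(55 - 2 i\right) + 22\right) + \left(-73 + 22\right)\right)^{2} = \left(\left(77 - 2 i\right) - 51\right)^{2} = \left(26 - 2 i\right)^{2} \approx 672.0 - 104.0 i$)
$\frac{1}{g} = \frac{1}{672 - 104 i} = \frac{672 + 104 i}{462400}$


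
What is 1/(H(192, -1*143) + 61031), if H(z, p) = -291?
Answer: 1/60740 ≈ 1.6464e-5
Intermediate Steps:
1/(H(192, -1*143) + 61031) = 1/(-291 + 61031) = 1/60740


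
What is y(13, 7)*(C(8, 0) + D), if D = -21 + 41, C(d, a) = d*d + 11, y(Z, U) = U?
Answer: 665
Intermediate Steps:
C(d, a) = 11 + d² (C(d, a) = d² + 11 = 11 + d²)
D = 20
y(13, 7)*(C(8, 0) + D) = 7*((11 + 8²) + 20) = 7*((11 + 64) + 20) = 7*(75 + 20) = 7*95 = 665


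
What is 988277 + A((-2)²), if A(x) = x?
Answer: 988281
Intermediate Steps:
988277 + A((-2)²) = 988277 + (-2)² = 988277 + 4 = 988281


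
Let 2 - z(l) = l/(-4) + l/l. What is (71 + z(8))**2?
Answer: 5476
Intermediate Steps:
z(l) = 1 + l/4 (z(l) = 2 - (l/(-4) + l/l) = 2 - (l*(-1/4) + 1) = 2 - (-l/4 + 1) = 2 - (1 - l/4) = 2 + (-1 + l/4) = 1 + l/4)
(71 + z(8))**2 = (71 + (1 + (1/4)*8))**2 = (71 + (1 + 2))**2 = (71 + 3)**2 = 74**2 = 5476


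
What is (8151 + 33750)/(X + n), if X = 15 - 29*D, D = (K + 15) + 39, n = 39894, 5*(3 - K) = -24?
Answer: 69835/63528 ≈ 1.0993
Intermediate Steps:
K = 39/5 (K = 3 - ⅕*(-24) = 3 + 24/5 = 39/5 ≈ 7.8000)
D = 309/5 (D = (39/5 + 15) + 39 = 114/5 + 39 = 309/5 ≈ 61.800)
X = -8886/5 (X = 15 - 29*309/5 = 15 - 8961/5 = -8886/5 ≈ -1777.2)
(8151 + 33750)/(X + n) = (8151 + 33750)/(-8886/5 + 39894) = 41901/(190584/5) = 41901*(5/190584) = 69835/63528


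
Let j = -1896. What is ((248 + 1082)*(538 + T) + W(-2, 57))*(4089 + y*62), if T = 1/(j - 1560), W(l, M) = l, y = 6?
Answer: 1838599661513/576 ≈ 3.1920e+9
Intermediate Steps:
T = -1/3456 (T = 1/(-1896 - 1560) = 1/(-3456) = -1/3456 ≈ -0.00028935)
((248 + 1082)*(538 + T) + W(-2, 57))*(4089 + y*62) = ((248 + 1082)*(538 - 1/3456) - 2)*(4089 + 6*62) = (1330*(1859327/3456) - 2)*(4089 + 372) = (1236452455/1728 - 2)*4461 = (1236448999/1728)*4461 = 1838599661513/576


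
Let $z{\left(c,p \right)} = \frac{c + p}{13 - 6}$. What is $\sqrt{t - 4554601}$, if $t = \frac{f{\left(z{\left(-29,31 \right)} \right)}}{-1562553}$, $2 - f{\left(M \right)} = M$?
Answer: $\frac{i \sqrt{60544322232880885077}}{3645957} \approx 2134.2 i$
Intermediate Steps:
$z{\left(c,p \right)} = \frac{c}{7} + \frac{p}{7}$ ($z{\left(c,p \right)} = \frac{c + p}{7} = \left(c + p\right) \frac{1}{7} = \frac{c}{7} + \frac{p}{7}$)
$f{\left(M \right)} = 2 - M$
$t = - \frac{4}{3645957}$ ($t = \frac{2 - \left(\frac{1}{7} \left(-29\right) + \frac{1}{7} \cdot 31\right)}{-1562553} = \left(2 - \left(- \frac{29}{7} + \frac{31}{7}\right)\right) \left(- \frac{1}{1562553}\right) = \left(2 - \frac{2}{7}\right) \left(- \frac{1}{1562553}\right) = \frac{12}{7} \left(- \frac{1}{1562553}\right) = - \frac{4}{3645957} \approx -1.0971 \cdot 10^{-6}$)
$\sqrt{t - 4554601} = \sqrt{- \frac{4}{3645957} - 4554601} = \sqrt{- \frac{16605879398161}{3645957}} = \frac{i \sqrt{60544322232880885077}}{3645957}$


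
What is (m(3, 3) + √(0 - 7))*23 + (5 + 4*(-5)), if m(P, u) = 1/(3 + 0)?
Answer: -22/3 + 23*I*√7 ≈ -7.3333 + 60.852*I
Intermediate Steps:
m(P, u) = ⅓ (m(P, u) = 1/3 = ⅓)
(m(3, 3) + √(0 - 7))*23 + (5 + 4*(-5)) = (⅓ + √(0 - 7))*23 + (5 + 4*(-5)) = (⅓ + √(-7))*23 + (5 - 20) = (⅓ + I*√7)*23 - 15 = (23/3 + 23*I*√7) - 15 = -22/3 + 23*I*√7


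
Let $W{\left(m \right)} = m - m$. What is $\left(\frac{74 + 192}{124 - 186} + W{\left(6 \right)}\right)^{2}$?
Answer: $\frac{17689}{961} \approx 18.407$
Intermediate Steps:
$W{\left(m \right)} = 0$
$\left(\frac{74 + 192}{124 - 186} + W{\left(6 \right)}\right)^{2} = \left(\frac{74 + 192}{124 - 186} + 0\right)^{2} = \left(\frac{266}{-62} + 0\right)^{2} = \left(266 \left(- \frac{1}{62}\right) + 0\right)^{2} = \left(- \frac{133}{31} + 0\right)^{2} = \left(- \frac{133}{31}\right)^{2} = \frac{17689}{961}$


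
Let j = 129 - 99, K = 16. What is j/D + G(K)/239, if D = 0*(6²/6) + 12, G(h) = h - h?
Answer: 5/2 ≈ 2.5000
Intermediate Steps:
G(h) = 0
D = 12 (D = 0*(36*(⅙)) + 12 = 0*6 + 12 = 0 + 12 = 12)
j = 30
j/D + G(K)/239 = 30/12 + 0/239 = 30*(1/12) + 0*(1/239) = 5/2 + 0 = 5/2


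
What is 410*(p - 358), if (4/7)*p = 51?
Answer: -220375/2 ≈ -1.1019e+5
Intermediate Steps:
p = 357/4 (p = (7/4)*51 = 357/4 ≈ 89.250)
410*(p - 358) = 410*(357/4 - 358) = 410*(-1075/4) = -220375/2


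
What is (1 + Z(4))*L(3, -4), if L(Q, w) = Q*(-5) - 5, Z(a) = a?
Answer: -100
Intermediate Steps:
L(Q, w) = -5 - 5*Q (L(Q, w) = -5*Q - 5 = -5 - 5*Q)
(1 + Z(4))*L(3, -4) = (1 + 4)*(-5 - 5*3) = 5*(-5 - 15) = 5*(-20) = -100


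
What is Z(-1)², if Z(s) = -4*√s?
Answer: -16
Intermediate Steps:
Z(-1)² = (-4*I)² = -16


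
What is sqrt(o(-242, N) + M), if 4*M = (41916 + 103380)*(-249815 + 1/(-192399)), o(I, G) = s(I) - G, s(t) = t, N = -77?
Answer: 3*I*sqrt(4146988095985535821)/64133 ≈ 95259.0*I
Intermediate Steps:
o(I, G) = I - G
M = -581960803100088/64133 (M = ((41916 + 103380)*(-249815 + 1/(-192399)))/4 = (145296*(-249815 - 1/192399))/4 = (145296*(-48064156186/192399))/4 = (1/4)*(-2327843212400352/64133) = -581960803100088/64133 ≈ -9.0743e+9)
sqrt(o(-242, N) + M) = sqrt((-242 - 1*(-77)) - 581960803100088/64133) = sqrt((-242 + 77) - 581960803100088/64133) = sqrt(-165 - 581960803100088/64133) = sqrt(-581960813682033/64133) = 3*I*sqrt(4146988095985535821)/64133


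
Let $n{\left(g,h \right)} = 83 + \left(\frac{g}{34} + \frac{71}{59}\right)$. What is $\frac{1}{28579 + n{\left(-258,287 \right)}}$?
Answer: $\frac{1003}{28741582} \approx 3.4897 \cdot 10^{-5}$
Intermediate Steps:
$n{\left(g,h \right)} = \frac{4968}{59} + \frac{g}{34}$ ($n{\left(g,h \right)} = 83 + \left(g \frac{1}{34} + 71 \cdot \frac{1}{59}\right) = 83 + \left(\frac{g}{34} + \frac{71}{59}\right) = 83 + \left(\frac{71}{59} + \frac{g}{34}\right) = \frac{4968}{59} + \frac{g}{34}$)
$\frac{1}{28579 + n{\left(-258,287 \right)}} = \frac{1}{28579 + \left(\frac{4968}{59} + \frac{1}{34} \left(-258\right)\right)} = \frac{1}{28579 + \left(\frac{4968}{59} - \frac{129}{17}\right)} = \frac{1}{28579 + \frac{76845}{1003}} = \frac{1}{\frac{28741582}{1003}} = \frac{1003}{28741582}$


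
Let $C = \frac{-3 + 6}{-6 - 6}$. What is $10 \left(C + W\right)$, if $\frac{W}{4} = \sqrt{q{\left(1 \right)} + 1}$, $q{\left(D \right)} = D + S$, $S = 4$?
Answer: $- \frac{5}{2} + 40 \sqrt{6} \approx 95.48$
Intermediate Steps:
$C = - \frac{1}{4}$ ($C = \frac{3}{-12} = 3 \left(- \frac{1}{12}\right) = - \frac{1}{4} \approx -0.25$)
$q{\left(D \right)} = 4 + D$ ($q{\left(D \right)} = D + 4 = 4 + D$)
$W = 4 \sqrt{6}$ ($W = 4 \sqrt{\left(4 + 1\right) + 1} = 4 \sqrt{5 + 1} = 4 \sqrt{6} \approx 9.798$)
$10 \left(C + W\right) = 10 \left(- \frac{1}{4} + 4 \sqrt{6}\right) = - \frac{5}{2} + 40 \sqrt{6}$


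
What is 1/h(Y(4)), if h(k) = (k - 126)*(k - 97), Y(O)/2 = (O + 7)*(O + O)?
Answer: 1/3950 ≈ 0.00025316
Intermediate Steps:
Y(O) = 4*O*(7 + O) (Y(O) = 2*((O + 7)*(O + O)) = 2*((7 + O)*(2*O)) = 2*(2*O*(7 + O)) = 4*O*(7 + O))
h(k) = (-126 + k)*(-97 + k)
1/h(Y(4)) = 1/(12222 + (4*4*(7 + 4))² - 892*4*(7 + 4)) = 1/(12222 + (4*4*11)² - 892*4*11) = 1/(12222 + 176² - 223*176) = 1/(12222 + 30976 - 39248) = 1/3950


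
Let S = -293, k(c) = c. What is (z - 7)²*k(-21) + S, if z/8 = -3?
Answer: -20474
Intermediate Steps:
z = -24 (z = 8*(-3) = -24)
(z - 7)²*k(-21) + S = (-24 - 7)²*(-21) - 293 = (-31)²*(-21) - 293 = 961*(-21) - 293 = -20181 - 293 = -20474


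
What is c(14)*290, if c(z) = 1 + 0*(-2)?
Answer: 290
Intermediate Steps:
c(z) = 1 (c(z) = 1 + 0 = 1)
c(14)*290 = 1*290 = 290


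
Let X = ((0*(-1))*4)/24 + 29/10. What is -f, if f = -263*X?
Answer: 7627/10 ≈ 762.70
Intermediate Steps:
X = 29/10 (X = (0*4)*(1/24) + 29*(1/10) = 0*(1/24) + 29/10 = 0 + 29/10 = 29/10 ≈ 2.9000)
f = -7627/10 (f = -263*29/10 = -7627/10 ≈ -762.70)
-f = -1*(-7627/10) = 7627/10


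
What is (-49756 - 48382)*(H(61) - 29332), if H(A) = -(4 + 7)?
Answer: 2879663334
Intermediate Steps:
H(A) = -11 (H(A) = -1*11 = -11)
(-49756 - 48382)*(H(61) - 29332) = (-49756 - 48382)*(-11 - 29332) = -98138*(-29343) = 2879663334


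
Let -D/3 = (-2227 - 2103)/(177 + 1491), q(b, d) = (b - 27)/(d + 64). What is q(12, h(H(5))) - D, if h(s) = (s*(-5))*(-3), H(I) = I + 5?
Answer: -116870/14873 ≈ -7.8579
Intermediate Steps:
H(I) = 5 + I
h(s) = 15*s (h(s) = -5*s*(-3) = 15*s)
q(b, d) = (-27 + b)/(64 + d)
D = 2165/278 (D = -3*(-2227 - 2103)/(177 + 1491) = -(-12990)/1668 = -3*(-2165/834) = 2165/278 ≈ 7.7878)
q(12, h(H(5))) - D = (-27 + 12)/(64 + 15*(5 + 5)) - 1*2165/278 = -15/(64 + 15*10) - 2165/278 = -15/(64 + 150) - 2165/278 = -15/214 - 2165/278 = -116870/14873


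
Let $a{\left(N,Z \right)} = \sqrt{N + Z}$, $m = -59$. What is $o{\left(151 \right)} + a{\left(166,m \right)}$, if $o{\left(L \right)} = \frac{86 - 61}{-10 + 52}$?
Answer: $\frac{25}{42} + \sqrt{107} \approx 10.939$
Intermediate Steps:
$o{\left(L \right)} = \frac{25}{42}$
$o{\left(151 \right)} + a{\left(166,m \right)} = \frac{25}{42} + \sqrt{166 - 59} = \frac{25}{42} + \sqrt{107}$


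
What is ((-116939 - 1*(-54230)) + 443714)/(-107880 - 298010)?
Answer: -76201/81178 ≈ -0.93869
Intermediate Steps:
((-116939 - 1*(-54230)) + 443714)/(-107880 - 298010) = ((-116939 + 54230) + 443714)/(-405890) = (-62709 + 443714)*(-1/405890) = 381005*(-1/405890) = -76201/81178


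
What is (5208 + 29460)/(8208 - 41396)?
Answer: -8667/8297 ≈ -1.0446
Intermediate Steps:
(5208 + 29460)/(8208 - 41396) = 34668/(-33188) = 34668*(-1/33188) = -8667/8297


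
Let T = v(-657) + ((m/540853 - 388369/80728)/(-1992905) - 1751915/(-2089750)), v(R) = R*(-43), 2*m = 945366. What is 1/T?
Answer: 3636757661998929543400/102745089545266530009924451 ≈ 3.5396e-5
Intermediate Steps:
m = 472683 (m = (½)*945366 = 472683)
v(R) = -43*R
T = 102745089545266530009924451/3636757661998929543400 (T = -43*(-657) + ((472683/540853 - 388369/80728)/(-1992905) - 1751915/(-2089750)) = 28251 + ((472683*(1/540853) - 388369*1/80728)*(-1/1992905) - 1751915*(-1/2089750)) = 28251 + ((472683/540853 - 388369/80728)*(-1/1992905) + 350383/417950) = 28251 + (-171891785533/43661980984*(-1/1992905) + 350383/417950) = 28251 + (171891785533/87014180212918520 + 350383/417950) = 28251 + 3048836134771479331051/3636757661998929543400 = 102745089545266530009924451/3636757661998929543400 ≈ 28252.)
1/T = 1/(102745089545266530009924451/3636757661998929543400) = 3636757661998929543400/102745089545266530009924451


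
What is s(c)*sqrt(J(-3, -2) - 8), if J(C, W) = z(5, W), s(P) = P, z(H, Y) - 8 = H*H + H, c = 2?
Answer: 2*sqrt(30) ≈ 10.954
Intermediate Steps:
z(H, Y) = 8 + H + H**2 (z(H, Y) = 8 + (H*H + H) = 8 + (H**2 + H) = 8 + (H + H**2) = 8 + H + H**2)
J(C, W) = 38 (J(C, W) = 8 + 5 + 5**2 = 8 + 5 + 25 = 38)
s(c)*sqrt(J(-3, -2) - 8) = 2*sqrt(38 - 8) = 2*sqrt(30)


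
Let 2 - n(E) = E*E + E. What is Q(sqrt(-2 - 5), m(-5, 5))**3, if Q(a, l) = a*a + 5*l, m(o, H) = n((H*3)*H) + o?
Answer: -23202774892648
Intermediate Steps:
n(E) = 2 - E - E**2 (n(E) = 2 - (E*E + E) = 2 - (E**2 + E) = 2 - (E + E**2) = 2 + (-E - E**2) = 2 - E - E**2)
m(o, H) = 2 + o - 9*H**4 - 3*H**2 (m(o, H) = (2 - H*3*H - ((H*3)*H)**2) + o = (2 - 3*H*H - ((3*H)*H)**2) + o = (2 - 3*H**2 - (3*H**2)**2) + o = (2 - 3*H**2 - 9*H**4) + o = (2 - 9*H**4 - 3*H**2) + o = 2 + o - 9*H**4 - 3*H**2)
Q(a, l) = a**2 + 5*l
Q(sqrt(-2 - 5), m(-5, 5))**3 = ((sqrt(-2 - 5))**2 + 5*(2 - 5 - 9*5**4 - 3*5**2))**3 = ((sqrt(-7))**2 + 5*(2 - 5 - 9*625 - 3*25))**3 = ((I*sqrt(7))**2 + 5*(2 - 5 - 5625 - 75))**3 = (-7 + 5*(-5703))**3 = (-7 - 28515)**3 = (-28522)**3 = -23202774892648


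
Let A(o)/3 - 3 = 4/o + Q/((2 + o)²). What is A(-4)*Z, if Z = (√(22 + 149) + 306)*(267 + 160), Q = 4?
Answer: 1175958 + 11529*√19 ≈ 1.2262e+6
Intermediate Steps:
A(o) = 9 + 12/o + 12/(2 + o)² (A(o) = 9 + 3*(4/o + 4/((2 + o)²)) = 9 + 3*(4/o + 4/(2 + o)²) = 9 + (12/o + 12/(2 + o)²) = 9 + 12/o + 12/(2 + o)²)
Z = 130662 + 1281*√19 (Z = (√171 + 306)*427 = (3*√19 + 306)*427 = (306 + 3*√19)*427 = 130662 + 1281*√19 ≈ 1.3625e+5)
A(-4)*Z = (9 + 12/(-4) + 12/(2 - 4)²)*(130662 + 1281*√19) = (9 + 12*(-¼) + 12/(-2)²)*(130662 + 1281*√19) = (9 - 3 + 12*(¼))*(130662 + 1281*√19) = (9 - 3 + 3)*(130662 + 1281*√19) = 9*(130662 + 1281*√19) = 1175958 + 11529*√19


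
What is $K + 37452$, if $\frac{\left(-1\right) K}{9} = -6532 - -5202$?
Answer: $49422$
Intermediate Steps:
$K = 11970$ ($K = - 9 \left(-6532 - -5202\right) = - 9 \left(-6532 + 5202\right) = \left(-9\right) \left(-1330\right) = 11970$)
$K + 37452 = 11970 + 37452 = 49422$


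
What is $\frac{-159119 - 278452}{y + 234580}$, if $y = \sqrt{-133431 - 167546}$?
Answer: $- \frac{34215135060}{18342692459} + \frac{145857 i \sqrt{300977}}{18342692459} \approx -1.8653 + 0.0043625 i$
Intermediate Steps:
$y = i \sqrt{300977}$ ($y = \sqrt{-300977} = i \sqrt{300977} \approx 548.61 i$)
$\frac{-159119 - 278452}{y + 234580} = \frac{-159119 - 278452}{i \sqrt{300977} + 234580} = - \frac{437571}{234580 + i \sqrt{300977}}$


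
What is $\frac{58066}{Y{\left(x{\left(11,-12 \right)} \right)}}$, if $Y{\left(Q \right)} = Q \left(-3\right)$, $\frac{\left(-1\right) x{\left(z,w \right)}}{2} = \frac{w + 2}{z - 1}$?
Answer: $- \frac{29033}{3} \approx -9677.7$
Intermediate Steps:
$x{\left(z,w \right)} = - \frac{2 \left(2 + w\right)}{-1 + z}$ ($x{\left(z,w \right)} = - 2 \frac{w + 2}{z - 1} = - 2 \frac{2 + w}{-1 + z} = - \frac{2 \left(2 + w\right)}{-1 + z}$)
$Y{\left(Q \right)} = - 3 Q$
$\frac{58066}{Y{\left(x{\left(11,-12 \right)} \right)}} = \frac{58066}{\left(-3\right) \frac{2 \left(-2 - -12\right)}{-1 + 11}} = \frac{58066}{\left(-3\right) \frac{2 \left(-2 + 12\right)}{10}} = \frac{58066}{\left(-3\right) 2 \cdot \frac{1}{10} \cdot 10} = \frac{58066}{\left(-3\right) 2} = \frac{58066}{-6} = 58066 \left(- \frac{1}{6}\right) = - \frac{29033}{3}$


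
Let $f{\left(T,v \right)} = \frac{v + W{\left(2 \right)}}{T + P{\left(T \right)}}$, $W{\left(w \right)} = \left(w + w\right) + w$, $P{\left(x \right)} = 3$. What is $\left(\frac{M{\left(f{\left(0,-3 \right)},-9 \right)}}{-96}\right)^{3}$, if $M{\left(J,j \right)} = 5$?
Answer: $- \frac{125}{884736} \approx -0.00014129$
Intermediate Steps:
$W{\left(w \right)} = 3 w$ ($W{\left(w \right)} = 2 w + w = 3 w$)
$f{\left(T,v \right)} = \frac{6 + v}{3 + T}$ ($f{\left(T,v \right)} = \frac{v + 3 \cdot 2}{T + 3} = \frac{v + 6}{3 + T} = \frac{6 + v}{3 + T}$)
$\left(\frac{M{\left(f{\left(0,-3 \right)},-9 \right)}}{-96}\right)^{3} = \left(\frac{5}{-96}\right)^{3} = \left(5 \left(- \frac{1}{96}\right)\right)^{3} = \left(- \frac{5}{96}\right)^{3} = - \frac{125}{884736}$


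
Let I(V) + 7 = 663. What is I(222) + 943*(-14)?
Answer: -12546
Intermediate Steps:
I(V) = 656 (I(V) = -7 + 663 = 656)
I(222) + 943*(-14) = 656 + 943*(-14) = 656 - 13202 = -12546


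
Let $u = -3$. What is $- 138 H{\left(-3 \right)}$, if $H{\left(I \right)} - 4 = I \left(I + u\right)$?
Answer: $-3036$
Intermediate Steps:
$H{\left(I \right)} = 4 + I \left(-3 + I\right)$ ($H{\left(I \right)} = 4 + I \left(I - 3\right) = 4 + I \left(-3 + I\right)$)
$- 138 H{\left(-3 \right)} = - 138 \left(4 + \left(-3\right)^{2} - -9\right) = - 138 \left(4 + 9 + 9\right) = \left(-138\right) 22 = -3036$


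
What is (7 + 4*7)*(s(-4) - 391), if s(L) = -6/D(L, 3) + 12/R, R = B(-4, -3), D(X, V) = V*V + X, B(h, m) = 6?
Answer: -13657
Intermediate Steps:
D(X, V) = X + V² (D(X, V) = V² + X = X + V²)
R = 6
s(L) = 2 - 6/(9 + L) (s(L) = -6/(L + 3²) + 12/6 = -6/(L + 9) + 12*(⅙) = -6/(9 + L) + 2 = 2 - 6/(9 + L))
(7 + 4*7)*(s(-4) - 391) = (7 + 4*7)*(2*(6 - 4)/(9 - 4) - 391) = (7 + 28)*(2*2/5 - 391) = 35*(2*(⅕)*2 - 391) = 35*(⅘ - 391) = 35*(-1951/5) = -13657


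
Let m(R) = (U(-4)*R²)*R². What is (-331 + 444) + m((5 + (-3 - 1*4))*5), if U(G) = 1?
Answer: 10113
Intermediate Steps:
m(R) = R⁴ (m(R) = (1*R²)*R² = R²*R² = R⁴)
(-331 + 444) + m((5 + (-3 - 1*4))*5) = (-331 + 444) + ((5 + (-3 - 1*4))*5)⁴ = 113 + ((5 + (-3 - 4))*5)⁴ = 113 + ((5 - 7)*5)⁴ = 113 + (-2*5)⁴ = 113 + (-10)⁴ = 113 + 10000 = 10113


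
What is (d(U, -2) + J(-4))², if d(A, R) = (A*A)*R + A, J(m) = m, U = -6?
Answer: 6724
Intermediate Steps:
d(A, R) = A + R*A² (d(A, R) = A²*R + A = R*A² + A = A + R*A²)
(d(U, -2) + J(-4))² = (-6*(1 - 6*(-2)) - 4)² = (-6*(1 + 12) - 4)² = (-6*13 - 4)² = (-78 - 4)² = (-82)² = 6724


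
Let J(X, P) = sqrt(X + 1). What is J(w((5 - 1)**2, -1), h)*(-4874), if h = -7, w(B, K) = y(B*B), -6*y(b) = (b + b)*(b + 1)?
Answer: -4874*I*sqrt(197367)/3 ≈ -7.2177e+5*I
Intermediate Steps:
y(b) = -b*(1 + b)/3 (y(b) = -(b + b)*(b + 1)/6 = -2*b*(1 + b)/6 = -b*(1 + b)/3)
w(B, K) = -B**2*(1 + B**2)/3 (w(B, K) = -B*B*(1 + B*B)/3 = -B**2*(1 + B**2)/3)
J(X, P) = sqrt(1 + X)
J(w((5 - 1)**2, -1), h)*(-4874) = sqrt(1 + ((5 - 1)**2)**2*(-1 - ((5 - 1)**2)**2)/3)*(-4874) = sqrt(1 + (4**2)**2*(-1 - (4**2)**2)/3)*(-4874) = sqrt(1 + (1/3)*16**2*(-1 - 1*16**2))*(-4874) = sqrt(1 + (1/3)*256*(-1 - 1*256))*(-4874) = sqrt(1 + (1/3)*256*(-1 - 256))*(-4874) = sqrt(1 + (1/3)*256*(-257))*(-4874) = sqrt(1 - 65792/3)*(-4874) = sqrt(-65789/3)*(-4874) = (I*sqrt(197367)/3)*(-4874) = -4874*I*sqrt(197367)/3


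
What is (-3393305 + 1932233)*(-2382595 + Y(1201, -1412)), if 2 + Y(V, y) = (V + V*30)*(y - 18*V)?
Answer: 1256248008448944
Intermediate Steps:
Y(V, y) = -2 + 31*V*(y - 18*V) (Y(V, y) = -2 + (V + V*30)*(y - 18*V) = -2 + (V + 30*V)*(y - 18*V) = -2 + (31*V)*(y - 18*V) = -2 + 31*V*(y - 18*V))
(-3393305 + 1932233)*(-2382595 + Y(1201, -1412)) = (-3393305 + 1932233)*(-2382595 + (-2 - 558*1201**2 + 31*1201*(-1412))) = -1461072*(-2382595 + (-2 - 558*1442401 - 52570172)) = -1461072*(-2382595 + (-2 - 804859758 - 52570172)) = -1461072*(-2382595 - 857429932) = -1461072*(-859812527) = 1256248008448944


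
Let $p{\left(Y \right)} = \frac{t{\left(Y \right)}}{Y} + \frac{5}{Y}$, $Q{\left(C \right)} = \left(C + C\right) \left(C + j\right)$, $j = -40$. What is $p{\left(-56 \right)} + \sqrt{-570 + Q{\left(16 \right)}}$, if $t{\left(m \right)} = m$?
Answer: $\frac{51}{56} + i \sqrt{1338} \approx 0.91071 + 36.579 i$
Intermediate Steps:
$Q{\left(C \right)} = 2 C \left(-40 + C\right)$ ($Q{\left(C \right)} = \left(C + C\right) \left(C - 40\right) = 2 C \left(-40 + C\right)$)
$p{\left(Y \right)} = 1 + \frac{5}{Y}$ ($p{\left(Y \right)} = \frac{Y}{Y} + \frac{5}{Y} = 1 + \frac{5}{Y}$)
$p{\left(-56 \right)} + \sqrt{-570 + Q{\left(16 \right)}} = \frac{5 - 56}{-56} + \sqrt{-570 + 2 \cdot 16 \left(-40 + 16\right)} = \left(- \frac{1}{56}\right) \left(-51\right) + \sqrt{-570 + 2 \cdot 16 \left(-24\right)} = \frac{51}{56} + \sqrt{-570 - 768} = \frac{51}{56} + \sqrt{-1338} = \frac{51}{56} + i \sqrt{1338}$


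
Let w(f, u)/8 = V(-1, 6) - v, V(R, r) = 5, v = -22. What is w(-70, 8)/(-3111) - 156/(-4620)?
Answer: -14239/399245 ≈ -0.035665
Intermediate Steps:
w(f, u) = 216 (w(f, u) = 8*(5 - 1*(-22)) = 8*(5 + 22) = 8*27 = 216)
w(-70, 8)/(-3111) - 156/(-4620) = 216/(-3111) - 156/(-4620) = 216*(-1/3111) - 156*(-1/4620) = -72/1037 + 13/385 = -14239/399245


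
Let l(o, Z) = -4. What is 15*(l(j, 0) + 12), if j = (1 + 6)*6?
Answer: 120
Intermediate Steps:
j = 42 (j = 7*6 = 42)
15*(l(j, 0) + 12) = 15*(-4 + 12) = 15*8 = 120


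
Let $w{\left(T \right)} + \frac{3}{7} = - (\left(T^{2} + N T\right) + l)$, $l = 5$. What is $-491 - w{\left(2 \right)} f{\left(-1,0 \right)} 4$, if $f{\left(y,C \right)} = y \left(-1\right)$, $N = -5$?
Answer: $- \frac{3453}{7} \approx -493.29$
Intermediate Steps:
$f{\left(y,C \right)} = - y$
$w{\left(T \right)} = - \frac{38}{7} - T^{2} + 5 T$ ($w{\left(T \right)} = - \frac{3}{7} - \left(\left(T^{2} - 5 T\right) + 5\right) = - \frac{3}{7} - \left(5 + T^{2} - 5 T\right) = - \frac{38}{7} - T^{2} + 5 T$)
$-491 - w{\left(2 \right)} f{\left(-1,0 \right)} 4 = -491 - \left(- \frac{38}{7} - 2^{2} + 5 \cdot 2\right) \left(\left(-1\right) \left(-1\right)\right) 4 = -491 - \left(- \frac{38}{7} - 4 + 10\right) 1 \cdot 4 = -491 - \frac{4}{7} \cdot 1 \cdot 4 = -491 - \frac{4}{7} \cdot 4 = -491 - \frac{16}{7} = - \frac{3453}{7}$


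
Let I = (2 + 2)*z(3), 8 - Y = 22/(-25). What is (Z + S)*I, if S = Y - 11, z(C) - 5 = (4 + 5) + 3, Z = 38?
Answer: 60996/25 ≈ 2439.8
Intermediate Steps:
Y = 222/25 (Y = 8 - 22/(-25) = 8 - 22*(-1)/25 = 8 - 1*(-22/25) = 8 + 22/25 = 222/25 ≈ 8.8800)
z(C) = 17 (z(C) = 5 + ((4 + 5) + 3) = 5 + (9 + 3) = 5 + 12 = 17)
S = -53/25 (S = 222/25 - 11 = -53/25 ≈ -2.1200)
I = 68 (I = (2 + 2)*17 = 4*17 = 68)
(Z + S)*I = (38 - 53/25)*68 = (897/25)*68 = 60996/25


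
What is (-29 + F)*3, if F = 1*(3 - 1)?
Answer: -81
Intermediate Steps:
F = 2 (F = 1*2 = 2)
(-29 + F)*3 = (-29 + 2)*3 = -27*3 = -81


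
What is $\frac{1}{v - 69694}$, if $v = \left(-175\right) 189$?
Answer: $- \frac{1}{102769} \approx -9.7306 \cdot 10^{-6}$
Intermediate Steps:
$v = -33075$
$\frac{1}{v - 69694} = \frac{1}{-33075 - 69694} = \frac{1}{-102769} = - \frac{1}{102769}$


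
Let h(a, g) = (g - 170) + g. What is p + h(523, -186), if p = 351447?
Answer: 350905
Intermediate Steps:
h(a, g) = -170 + 2*g (h(a, g) = (-170 + g) + g = -170 + 2*g)
p + h(523, -186) = 351447 + (-170 + 2*(-186)) = 351447 + (-170 - 372) = 351447 - 542 = 350905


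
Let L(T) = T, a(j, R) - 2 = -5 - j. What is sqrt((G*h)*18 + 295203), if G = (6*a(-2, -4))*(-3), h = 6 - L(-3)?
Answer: sqrt(298119) ≈ 546.00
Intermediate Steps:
a(j, R) = -3 - j (a(j, R) = 2 + (-5 - j) = -3 - j)
h = 9 (h = 6 - 1*(-3) = 6 + 3 = 9)
G = 18 (G = (6*(-3 - 1*(-2)))*(-3) = (6*(-3 + 2))*(-3) = (6*(-1))*(-3) = -6*(-3) = 18)
sqrt((G*h)*18 + 295203) = sqrt((18*9)*18 + 295203) = sqrt(162*18 + 295203) = sqrt(2916 + 295203) = sqrt(298119)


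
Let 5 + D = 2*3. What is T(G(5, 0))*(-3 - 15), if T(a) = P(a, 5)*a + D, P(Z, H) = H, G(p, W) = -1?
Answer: 72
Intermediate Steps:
D = 1 (D = -5 + 2*3 = -5 + 6 = 1)
T(a) = 1 + 5*a (T(a) = 5*a + 1 = 1 + 5*a)
T(G(5, 0))*(-3 - 15) = (1 + 5*(-1))*(-3 - 15) = (1 - 5)*(-18) = -4*(-18) = 72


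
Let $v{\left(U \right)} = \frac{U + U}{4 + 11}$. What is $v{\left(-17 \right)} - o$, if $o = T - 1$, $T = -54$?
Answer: $\frac{791}{15} \approx 52.733$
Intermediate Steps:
$v{\left(U \right)} = \frac{2 U}{15}$
$o = -55$ ($o = -54 - 1 = -55$)
$v{\left(-17 \right)} - o = \frac{2}{15} \left(-17\right) - -55 = - \frac{34}{15} + 55 = \frac{791}{15}$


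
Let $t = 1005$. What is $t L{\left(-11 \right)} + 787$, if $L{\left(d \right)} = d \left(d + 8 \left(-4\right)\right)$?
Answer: $476152$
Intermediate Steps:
$L{\left(d \right)} = d \left(-32 + d\right)$ ($L{\left(d \right)} = d \left(d - 32\right) = d \left(-32 + d\right)$)
$t L{\left(-11 \right)} + 787 = 1005 \left(- 11 \left(-32 - 11\right)\right) + 787 = 1005 \left(\left(-11\right) \left(-43\right)\right) + 787 = 1005 \cdot 473 + 787 = 475365 + 787 = 476152$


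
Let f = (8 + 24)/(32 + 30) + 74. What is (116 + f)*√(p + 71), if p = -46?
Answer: 29530/31 ≈ 952.58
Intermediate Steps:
f = 2310/31 (f = 32/62 + 74 = 32*(1/62) + 74 = 16/31 + 74 = 2310/31 ≈ 74.516)
(116 + f)*√(p + 71) = (116 + 2310/31)*√(-46 + 71) = 5906*√25/31 = (5906/31)*5 = 29530/31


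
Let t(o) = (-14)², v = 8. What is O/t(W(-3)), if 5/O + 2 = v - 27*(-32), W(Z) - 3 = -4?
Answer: 1/34104 ≈ 2.9322e-5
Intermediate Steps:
W(Z) = -1 (W(Z) = 3 - 4 = -1)
t(o) = 196
O = 1/174 (O = 5/(-2 + (8 - 27*(-32))) = 5/(-2 + (8 + 864)) = 5/(-2 + 872) = 5/870 = 5*(1/870) = 1/174 ≈ 0.0057471)
O/t(W(-3)) = (1/174)/196 = (1/174)*(1/196) = 1/34104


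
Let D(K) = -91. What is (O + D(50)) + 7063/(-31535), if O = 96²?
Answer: 41107116/4505 ≈ 9124.8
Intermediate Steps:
O = 9216
(O + D(50)) + 7063/(-31535) = (9216 - 91) + 7063/(-31535) = 9125 + 7063*(-1/31535) = 9125 - 1009/4505 = 41107116/4505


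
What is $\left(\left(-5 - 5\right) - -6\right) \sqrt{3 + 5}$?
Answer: $- 8 \sqrt{2} \approx -11.314$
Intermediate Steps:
$\left(\left(-5 - 5\right) - -6\right) \sqrt{3 + 5} = \left(-10 + 6\right) \sqrt{8} = - 4 \cdot 2 \sqrt{2} = - 8 \sqrt{2}$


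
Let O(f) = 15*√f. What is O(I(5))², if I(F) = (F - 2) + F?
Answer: 1800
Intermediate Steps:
I(F) = -2 + 2*F (I(F) = (-2 + F) + F = -2 + 2*F)
O(I(5))² = (15*√(-2 + 2*5))² = (15*√(-2 + 10))² = (15*√8)² = (15*(2*√2))² = (30*√2)² = 1800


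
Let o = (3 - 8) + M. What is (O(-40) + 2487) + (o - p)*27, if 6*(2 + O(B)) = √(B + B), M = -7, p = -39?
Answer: 3214 + 2*I*√5/3 ≈ 3214.0 + 1.4907*I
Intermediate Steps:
o = -12 (o = (3 - 8) - 7 = -5 - 7 = -12)
O(B) = -2 + √2*√B/6 (O(B) = -2 + √(B + B)/6 = -2 + √(2*B)/6 = -2 + (√2*√B)/6 = -2 + √2*√B/6)
(O(-40) + 2487) + (o - p)*27 = ((-2 + √2*√(-40)/6) + 2487) + (-12 - 1*(-39))*27 = ((-2 + √2*(2*I*√10)/6) + 2487) + (-12 + 39)*27 = ((-2 + 2*I*√5/3) + 2487) + 27*27 = (2485 + 2*I*√5/3) + 729 = 3214 + 2*I*√5/3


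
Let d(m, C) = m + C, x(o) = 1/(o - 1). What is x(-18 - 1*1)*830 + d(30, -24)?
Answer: -71/2 ≈ -35.500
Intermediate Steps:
x(o) = 1/(-1 + o)
d(m, C) = C + m
x(-18 - 1*1)*830 + d(30, -24) = 830/(-1 + (-18 - 1*1)) + (-24 + 30) = 830/(-1 + (-18 - 1)) + 6 = 830/(-1 - 19) + 6 = 830/(-20) + 6 = -1/20*830 + 6 = -83/2 + 6 = -71/2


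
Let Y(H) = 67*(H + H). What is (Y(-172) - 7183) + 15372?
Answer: -14859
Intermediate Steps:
Y(H) = 134*H (Y(H) = 67*(2*H) = 134*H)
(Y(-172) - 7183) + 15372 = (134*(-172) - 7183) + 15372 = (-23048 - 7183) + 15372 = -30231 + 15372 = -14859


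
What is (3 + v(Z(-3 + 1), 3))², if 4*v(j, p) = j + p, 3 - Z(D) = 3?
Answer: 225/16 ≈ 14.063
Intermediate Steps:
Z(D) = 0 (Z(D) = 3 - 1*3 = 3 - 3 = 0)
v(j, p) = j/4 + p/4 (v(j, p) = (j + p)/4 = j/4 + p/4)
(3 + v(Z(-3 + 1), 3))² = (3 + ((¼)*0 + (¼)*3))² = (3 + (0 + ¾))² = (3 + ¾)² = (15/4)² = 225/16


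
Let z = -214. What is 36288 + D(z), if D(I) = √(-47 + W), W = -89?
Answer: 36288 + 2*I*√34 ≈ 36288.0 + 11.662*I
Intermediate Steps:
D(I) = 2*I*√34 (D(I) = √(-47 - 89) = √(-136) = 2*I*√34)
36288 + D(z) = 36288 + 2*I*√34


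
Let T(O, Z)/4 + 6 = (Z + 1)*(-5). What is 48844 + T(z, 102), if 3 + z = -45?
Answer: 46760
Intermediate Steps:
z = -48 (z = -3 - 45 = -48)
T(O, Z) = -44 - 20*Z (T(O, Z) = -24 + 4*((Z + 1)*(-5)) = -24 + 4*((1 + Z)*(-5)) = -24 + 4*(-5 - 5*Z) = -24 + (-20 - 20*Z) = -44 - 20*Z)
48844 + T(z, 102) = 48844 + (-44 - 20*102) = 48844 + (-44 - 2040) = 48844 - 2084 = 46760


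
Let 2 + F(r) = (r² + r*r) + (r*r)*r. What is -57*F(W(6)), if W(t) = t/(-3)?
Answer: 114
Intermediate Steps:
W(t) = -t/3 (W(t) = t*(-⅓) = -t/3)
F(r) = -2 + r³ + 2*r² (F(r) = -2 + ((r² + r*r) + (r*r)*r) = -2 + ((r² + r²) + r²*r) = -2 + (2*r² + r³) = -2 + (r³ + 2*r²) = -2 + r³ + 2*r²)
-57*F(W(6)) = -57*(-2 + (-⅓*6)³ + 2*(-⅓*6)²) = -57*(-2 + (-2)³ + 2*(-2)²) = -57*(-2 - 8 + 2*4) = -57*(-2 - 8 + 8) = -57*(-2) = 114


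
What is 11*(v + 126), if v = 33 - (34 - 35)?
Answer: 1760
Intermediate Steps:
v = 34 (v = 33 - 1*(-1) = 33 + 1 = 34)
11*(v + 126) = 11*(34 + 126) = 11*160 = 1760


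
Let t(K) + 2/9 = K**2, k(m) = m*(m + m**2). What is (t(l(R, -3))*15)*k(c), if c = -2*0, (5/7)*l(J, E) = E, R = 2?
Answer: 0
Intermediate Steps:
l(J, E) = 7*E/5
c = 0
t(K) = -2/9 + K**2
(t(l(R, -3))*15)*k(c) = ((-2/9 + ((7/5)*(-3))**2)*15)*(0**2*(1 + 0)) = ((-2/9 + (-21/5)**2)*15)*(0*1) = ((-2/9 + 441/25)*15)*0 = ((3919/225)*15)*0 = (3919/15)*0 = 0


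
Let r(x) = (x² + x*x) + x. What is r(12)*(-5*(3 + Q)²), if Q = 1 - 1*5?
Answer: -1500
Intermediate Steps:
Q = -4 (Q = 1 - 5 = -4)
r(x) = x + 2*x² (r(x) = (x² + x²) + x = 2*x² + x = x + 2*x²)
r(12)*(-5*(3 + Q)²) = (12*(1 + 2*12))*(-5*(3 - 4)²) = (12*(1 + 24))*(-5*(-1)²) = (12*25)*(-5*1) = 300*(-5) = -1500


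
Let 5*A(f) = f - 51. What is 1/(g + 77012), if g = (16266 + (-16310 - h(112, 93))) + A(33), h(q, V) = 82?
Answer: 5/384412 ≈ 1.3007e-5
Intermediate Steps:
A(f) = -51/5 + f/5 (A(f) = (f - 51)/5 = (-51 + f)/5 = -51/5 + f/5)
g = -648/5 (g = (16266 + (-16310 - 1*82)) + (-51/5 + (1/5)*33) = (16266 + (-16310 - 82)) + (-51/5 + 33/5) = (16266 - 16392) - 18/5 = -126 - 18/5 = -648/5 ≈ -129.60)
1/(g + 77012) = 1/(-648/5 + 77012) = 1/(384412/5) = 5/384412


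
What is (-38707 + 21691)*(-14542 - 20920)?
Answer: 603421392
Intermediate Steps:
(-38707 + 21691)*(-14542 - 20920) = -17016*(-35462) = 603421392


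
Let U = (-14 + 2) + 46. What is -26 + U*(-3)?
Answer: -128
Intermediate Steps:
U = 34 (U = -12 + 46 = 34)
-26 + U*(-3) = -26 + 34*(-3) = -26 - 102 = -128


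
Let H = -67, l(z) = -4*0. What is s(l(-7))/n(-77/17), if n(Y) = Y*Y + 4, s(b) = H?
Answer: -19363/7085 ≈ -2.7330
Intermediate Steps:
l(z) = 0
s(b) = -67
n(Y) = 4 + Y**2 (n(Y) = Y**2 + 4 = 4 + Y**2)
s(l(-7))/n(-77/17) = -67/(4 + (-77/17)**2) = -67/(4 + 5929/289) = -67/7085/289 = -67*289/7085 = -19363/7085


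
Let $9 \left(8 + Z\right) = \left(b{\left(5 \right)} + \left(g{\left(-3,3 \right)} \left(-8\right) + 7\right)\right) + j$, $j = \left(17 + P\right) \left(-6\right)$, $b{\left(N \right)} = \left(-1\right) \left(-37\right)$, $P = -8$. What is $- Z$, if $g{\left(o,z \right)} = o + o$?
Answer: $\frac{34}{9} \approx 3.7778$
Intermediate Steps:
$g{\left(o,z \right)} = 2 o$
$b{\left(N \right)} = 37$
$j = -54$ ($j = \left(17 - 8\right) \left(-6\right) = 9 \left(-6\right) = -54$)
$Z = - \frac{34}{9}$ ($Z = -8 + \frac{\left(37 + \left(2 \left(-3\right) \left(-8\right) + 7\right)\right) - 54}{9} = -8 + \frac{\left(37 + \left(\left(-6\right) \left(-8\right) + 7\right)\right) - 54}{9} = -8 + \frac{\left(37 + \left(48 + 7\right)\right) - 54}{9} = -8 + \frac{\left(37 + 55\right) - 54}{9} = -8 + \frac{92 - 54}{9} = -8 + \frac{1}{9} \cdot 38 = -8 + \frac{38}{9} = - \frac{34}{9} \approx -3.7778$)
$- Z = \left(-1\right) \left(- \frac{34}{9}\right) = \frac{34}{9}$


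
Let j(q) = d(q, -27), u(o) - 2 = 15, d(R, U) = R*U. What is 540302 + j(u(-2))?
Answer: 539843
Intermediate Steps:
u(o) = 17 (u(o) = 2 + 15 = 17)
j(q) = -27*q (j(q) = q*(-27) = -27*q)
540302 + j(u(-2)) = 540302 - 27*17 = 540302 - 459 = 539843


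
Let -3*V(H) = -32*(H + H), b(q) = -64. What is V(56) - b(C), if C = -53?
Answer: 3776/3 ≈ 1258.7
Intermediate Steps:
V(H) = 64*H/3 (V(H) = -(-32)*(H + H)/3 = -(-32)*2*H/3 = -(-64)*H/3 = 64*H/3)
V(56) - b(C) = (64/3)*56 - 1*(-64) = 3584/3 + 64 = 3776/3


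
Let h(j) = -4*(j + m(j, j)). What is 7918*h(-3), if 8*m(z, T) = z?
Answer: 106893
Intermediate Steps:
m(z, T) = z/8
h(j) = -9*j/2 (h(j) = -4*(j + j/8) = -9*j/2)
7918*h(-3) = 7918*(-9/2*(-3)) = 7918*(27/2) = 106893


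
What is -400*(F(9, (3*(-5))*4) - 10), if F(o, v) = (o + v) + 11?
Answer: 20000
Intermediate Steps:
F(o, v) = 11 + o + v
-400*(F(9, (3*(-5))*4) - 10) = -400*((11 + 9 + (3*(-5))*4) - 10) = -400*((11 + 9 - 15*4) - 10) = -400*((11 + 9 - 60) - 10) = -400*(-40 - 10) = -400*(-50) = 20000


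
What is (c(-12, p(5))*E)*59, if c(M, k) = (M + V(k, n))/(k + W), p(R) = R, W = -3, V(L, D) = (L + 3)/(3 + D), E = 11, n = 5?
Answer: -7139/2 ≈ -3569.5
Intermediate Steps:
V(L, D) = (3 + L)/(3 + D)
c(M, k) = (3/8 + M + k/8)/(-3 + k) (c(M, k) = (M + (3 + k)/(3 + 5))/(k - 3) = (M + (3 + k)/8)/(-3 + k) = (M + (3/8 + k/8))/(-3 + k) = (3/8 + M + k/8)/(-3 + k))
(c(-12, p(5))*E)*59 = (((3 + 5 + 8*(-12))/(8*(-3 + 5)))*11)*59 = (((1/8)*(3 + 5 - 96)/2)*11)*59 = (((1/8)*(1/2)*(-88))*11)*59 = -11/2*11*59 = -121/2*59 = -7139/2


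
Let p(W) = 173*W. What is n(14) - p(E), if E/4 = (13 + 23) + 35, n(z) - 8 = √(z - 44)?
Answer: -49124 + I*√30 ≈ -49124.0 + 5.4772*I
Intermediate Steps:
n(z) = 8 + √(-44 + z) (n(z) = 8 + √(z - 44) = 8 + √(-44 + z))
E = 284 (E = 4*((13 + 23) + 35) = 4*(36 + 35) = 4*71 = 284)
n(14) - p(E) = (8 + √(-44 + 14)) - 173*284 = (8 + √(-30)) - 1*49132 = (8 + I*√30) - 49132 = -49124 + I*√30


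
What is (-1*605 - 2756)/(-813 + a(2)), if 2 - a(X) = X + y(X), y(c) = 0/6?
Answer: 3361/813 ≈ 4.1341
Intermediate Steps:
y(c) = 0 (y(c) = 0*(⅙) = 0)
a(X) = 2 - X (a(X) = 2 - (X + 0) = 2 - X)
(-1*605 - 2756)/(-813 + a(2)) = (-1*605 - 2756)/(-813 + (2 - 1*2)) = (-605 - 2756)/(-813 + (2 - 2)) = -3361/(-813 + 0) = -3361/(-813) = -3361*(-1/813) = 3361/813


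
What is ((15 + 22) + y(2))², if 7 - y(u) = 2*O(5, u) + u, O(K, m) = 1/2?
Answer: 1681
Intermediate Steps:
O(K, m) = ½ (O(K, m) = 1*(½) = ½)
y(u) = 6 - u (y(u) = 7 - (2*(½) + u) = 7 - (1 + u) = 7 + (-1 - u) = 6 - u)
((15 + 22) + y(2))² = ((15 + 22) + (6 - 1*2))² = (37 + (6 - 2))² = (37 + 4)² = 41² = 1681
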